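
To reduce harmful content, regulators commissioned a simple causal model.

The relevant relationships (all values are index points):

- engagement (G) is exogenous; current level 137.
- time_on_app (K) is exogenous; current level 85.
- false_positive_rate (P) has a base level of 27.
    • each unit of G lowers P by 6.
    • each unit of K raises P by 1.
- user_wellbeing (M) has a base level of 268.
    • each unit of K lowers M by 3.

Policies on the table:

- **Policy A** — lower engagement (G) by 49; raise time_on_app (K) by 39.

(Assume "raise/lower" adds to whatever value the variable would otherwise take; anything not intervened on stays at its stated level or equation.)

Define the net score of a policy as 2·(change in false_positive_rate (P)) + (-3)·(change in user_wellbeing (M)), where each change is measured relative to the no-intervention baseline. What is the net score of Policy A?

1017

Baseline:
  G = 137
  K = 85
  P = 27 − 6·137 + 85 = -710
  M = 268 − 3·85 = 13
Policy A (G − 49, K + 39):
  G = 137 − 49 = 88
  K = 85 + 39 = 124
  P = 27 − 6·88 + 124 = -377
  M = 268 − 3·124 = -104
ΔP = -377 − (-710) = 333; ΔM = -104 − 13 = -117
Score = 2·333 + (-3)·(-117) = 1017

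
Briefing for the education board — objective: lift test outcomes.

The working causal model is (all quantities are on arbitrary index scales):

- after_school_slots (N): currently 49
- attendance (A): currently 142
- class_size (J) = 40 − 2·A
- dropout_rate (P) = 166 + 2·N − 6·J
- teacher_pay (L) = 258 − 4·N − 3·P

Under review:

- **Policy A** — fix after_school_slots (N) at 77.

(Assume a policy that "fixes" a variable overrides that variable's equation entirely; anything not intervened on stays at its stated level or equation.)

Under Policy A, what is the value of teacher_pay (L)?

Policy A (N := 77):
  N = 77
  A = 142
  J = 40 − 2·142 = -244
  P = 166 + 2·77 − 6·(-244) = 1784
  L = 258 − 4·77 − 3·1784 = -5402

-5402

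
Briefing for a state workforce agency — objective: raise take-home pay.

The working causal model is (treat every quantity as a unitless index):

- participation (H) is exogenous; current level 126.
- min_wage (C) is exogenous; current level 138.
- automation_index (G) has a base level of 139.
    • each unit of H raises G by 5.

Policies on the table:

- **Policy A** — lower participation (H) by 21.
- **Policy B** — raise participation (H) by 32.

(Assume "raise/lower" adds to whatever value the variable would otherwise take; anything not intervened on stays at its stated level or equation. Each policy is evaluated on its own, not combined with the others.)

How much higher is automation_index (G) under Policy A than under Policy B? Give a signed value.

-265

Policy A (H − 21):
  H = 126 − 21 = 105
  G = 139 + 5·105 = 664
Policy B (H + 32):
  H = 126 + 32 = 158
  G = 139 + 5·158 = 929
G: 664 − 929 = -265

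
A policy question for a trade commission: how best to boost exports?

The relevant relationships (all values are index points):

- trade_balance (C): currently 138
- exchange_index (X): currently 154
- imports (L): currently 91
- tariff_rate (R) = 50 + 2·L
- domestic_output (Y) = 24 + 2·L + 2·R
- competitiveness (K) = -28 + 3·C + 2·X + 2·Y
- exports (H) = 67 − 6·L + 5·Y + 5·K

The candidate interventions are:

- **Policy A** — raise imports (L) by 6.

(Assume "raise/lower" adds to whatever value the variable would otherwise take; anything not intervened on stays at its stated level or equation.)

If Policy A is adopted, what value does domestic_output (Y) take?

706

Policy A (L + 6):
  L = 91 + 6 = 97
  R = 50 + 2·97 = 244
  Y = 24 + 2·97 + 2·244 = 706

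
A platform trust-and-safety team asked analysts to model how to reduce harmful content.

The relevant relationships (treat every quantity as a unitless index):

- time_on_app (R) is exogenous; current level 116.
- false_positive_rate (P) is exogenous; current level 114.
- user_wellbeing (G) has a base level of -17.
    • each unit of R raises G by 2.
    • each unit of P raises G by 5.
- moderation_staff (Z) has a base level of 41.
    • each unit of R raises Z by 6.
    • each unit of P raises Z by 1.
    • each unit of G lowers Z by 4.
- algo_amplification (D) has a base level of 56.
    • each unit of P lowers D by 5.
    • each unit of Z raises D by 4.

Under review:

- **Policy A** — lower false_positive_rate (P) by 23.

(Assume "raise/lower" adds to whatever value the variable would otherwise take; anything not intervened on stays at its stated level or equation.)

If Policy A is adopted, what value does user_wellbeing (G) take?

Policy A (P − 23):
  R = 116
  P = 114 − 23 = 91
  G = -17 + 2·116 + 5·91 = 670

670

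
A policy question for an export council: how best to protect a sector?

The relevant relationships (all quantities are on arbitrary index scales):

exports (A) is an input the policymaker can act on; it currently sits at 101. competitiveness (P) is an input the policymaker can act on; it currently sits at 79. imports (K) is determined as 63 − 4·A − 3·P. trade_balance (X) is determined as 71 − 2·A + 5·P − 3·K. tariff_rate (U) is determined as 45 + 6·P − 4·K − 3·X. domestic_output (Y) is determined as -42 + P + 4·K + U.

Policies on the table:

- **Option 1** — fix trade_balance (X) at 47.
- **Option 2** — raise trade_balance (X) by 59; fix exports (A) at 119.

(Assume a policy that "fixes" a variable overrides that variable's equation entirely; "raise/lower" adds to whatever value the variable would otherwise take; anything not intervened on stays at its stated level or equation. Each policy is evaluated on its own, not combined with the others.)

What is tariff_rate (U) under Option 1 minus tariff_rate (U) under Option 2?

Option 1 (X := 47):
  A = 101
  P = 79
  K = 63 − 4·101 − 3·79 = -578
  X = 47
  U = 45 + 6·79 − 4·(-578) − 3·47 = 2690
Option 2 (X + 59, A := 119):
  A = 119
  P = 79
  K = 63 − 4·119 − 3·79 = -650
  X = 71 − 2·119 + 5·79 − 3·(-650) (+59 from intervention) = 2237
  U = 45 + 6·79 − 4·(-650) − 3·2237 = -3592
U: 2690 − (-3592) = 6282

6282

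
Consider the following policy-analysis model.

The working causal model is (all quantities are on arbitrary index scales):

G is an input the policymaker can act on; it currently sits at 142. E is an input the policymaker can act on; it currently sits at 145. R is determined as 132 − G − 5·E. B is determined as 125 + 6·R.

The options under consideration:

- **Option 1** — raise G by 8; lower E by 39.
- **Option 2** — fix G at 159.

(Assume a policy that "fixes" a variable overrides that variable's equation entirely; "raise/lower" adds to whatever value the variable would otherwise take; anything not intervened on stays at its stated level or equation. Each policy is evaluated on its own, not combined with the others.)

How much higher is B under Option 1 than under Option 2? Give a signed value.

1224

Option 1 (G + 8, E − 39):
  G = 142 + 8 = 150
  E = 145 − 39 = 106
  R = 132 − 150 − 5·106 = -548
  B = 125 + 6·(-548) = -3163
Option 2 (G := 159):
  G = 159
  E = 145
  R = 132 − 159 − 5·145 = -752
  B = 125 + 6·(-752) = -4387
B: -3163 − (-4387) = 1224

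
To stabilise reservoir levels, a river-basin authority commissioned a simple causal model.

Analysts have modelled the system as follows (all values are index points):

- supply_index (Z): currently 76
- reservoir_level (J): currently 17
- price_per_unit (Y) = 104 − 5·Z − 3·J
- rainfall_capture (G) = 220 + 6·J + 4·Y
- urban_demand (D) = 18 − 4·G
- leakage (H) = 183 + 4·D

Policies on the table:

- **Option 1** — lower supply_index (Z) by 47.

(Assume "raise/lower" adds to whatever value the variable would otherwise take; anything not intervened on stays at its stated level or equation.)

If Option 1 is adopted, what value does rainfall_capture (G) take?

-46

Option 1 (Z − 47):
  Z = 76 − 47 = 29
  J = 17
  Y = 104 − 5·29 − 3·17 = -92
  G = 220 + 6·17 + 4·(-92) = -46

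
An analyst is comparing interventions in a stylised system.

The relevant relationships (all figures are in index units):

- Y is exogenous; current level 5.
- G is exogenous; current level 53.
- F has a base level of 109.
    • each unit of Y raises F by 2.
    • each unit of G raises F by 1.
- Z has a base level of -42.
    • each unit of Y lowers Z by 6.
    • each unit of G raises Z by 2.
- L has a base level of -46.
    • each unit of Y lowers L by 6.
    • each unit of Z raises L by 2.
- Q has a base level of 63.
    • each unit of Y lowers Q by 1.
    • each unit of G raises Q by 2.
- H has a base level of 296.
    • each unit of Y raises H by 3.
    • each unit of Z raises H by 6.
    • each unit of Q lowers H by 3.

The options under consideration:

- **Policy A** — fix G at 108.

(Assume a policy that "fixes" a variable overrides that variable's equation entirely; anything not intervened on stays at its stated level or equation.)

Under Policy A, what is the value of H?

Policy A (G := 108):
  Y = 5
  G = 108
  Z = -42 − 6·5 + 2·108 = 144
  Q = 63 − 5 + 2·108 = 274
  H = 296 + 3·5 + 6·144 − 3·274 = 353

353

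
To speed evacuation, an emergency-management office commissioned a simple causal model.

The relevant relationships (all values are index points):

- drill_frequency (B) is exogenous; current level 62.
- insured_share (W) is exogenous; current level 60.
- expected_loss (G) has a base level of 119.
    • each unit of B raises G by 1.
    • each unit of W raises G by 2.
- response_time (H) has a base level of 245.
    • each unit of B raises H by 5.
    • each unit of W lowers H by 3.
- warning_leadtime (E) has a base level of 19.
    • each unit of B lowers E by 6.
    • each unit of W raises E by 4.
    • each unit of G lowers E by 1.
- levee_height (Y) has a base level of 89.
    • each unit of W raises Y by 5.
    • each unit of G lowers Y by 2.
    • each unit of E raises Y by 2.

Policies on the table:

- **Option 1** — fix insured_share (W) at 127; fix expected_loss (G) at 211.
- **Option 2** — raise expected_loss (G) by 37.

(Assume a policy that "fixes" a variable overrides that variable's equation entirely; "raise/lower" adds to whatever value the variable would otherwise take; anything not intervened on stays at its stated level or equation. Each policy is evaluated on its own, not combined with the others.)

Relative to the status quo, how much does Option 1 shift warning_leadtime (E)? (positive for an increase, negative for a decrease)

358

Baseline:
  B = 62
  W = 60
  G = 119 + 62 + 2·60 = 301
  E = 19 − 6·62 + 4·60 − 301 = -414
Option 1 (W := 127, G := 211):
  B = 62
  W = 127
  G = 211
  E = 19 − 6·62 + 4·127 − 211 = -56
Change in E: -56 − (-414) = 358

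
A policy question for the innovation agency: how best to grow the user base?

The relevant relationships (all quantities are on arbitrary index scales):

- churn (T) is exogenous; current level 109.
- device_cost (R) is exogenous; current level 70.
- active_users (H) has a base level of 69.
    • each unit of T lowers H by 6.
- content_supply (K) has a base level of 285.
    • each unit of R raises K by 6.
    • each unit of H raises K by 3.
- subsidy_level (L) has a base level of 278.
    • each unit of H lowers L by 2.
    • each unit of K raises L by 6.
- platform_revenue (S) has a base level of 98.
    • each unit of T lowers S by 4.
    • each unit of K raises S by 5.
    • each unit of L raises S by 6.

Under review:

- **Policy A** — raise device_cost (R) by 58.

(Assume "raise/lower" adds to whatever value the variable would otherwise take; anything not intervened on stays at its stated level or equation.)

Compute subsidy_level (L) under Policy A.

Policy A (R + 58):
  T = 109
  R = 70 + 58 = 128
  H = 69 − 6·109 = -585
  K = 285 + 6·128 + 3·(-585) = -702
  L = 278 − 2·(-585) + 6·(-702) = -2764

-2764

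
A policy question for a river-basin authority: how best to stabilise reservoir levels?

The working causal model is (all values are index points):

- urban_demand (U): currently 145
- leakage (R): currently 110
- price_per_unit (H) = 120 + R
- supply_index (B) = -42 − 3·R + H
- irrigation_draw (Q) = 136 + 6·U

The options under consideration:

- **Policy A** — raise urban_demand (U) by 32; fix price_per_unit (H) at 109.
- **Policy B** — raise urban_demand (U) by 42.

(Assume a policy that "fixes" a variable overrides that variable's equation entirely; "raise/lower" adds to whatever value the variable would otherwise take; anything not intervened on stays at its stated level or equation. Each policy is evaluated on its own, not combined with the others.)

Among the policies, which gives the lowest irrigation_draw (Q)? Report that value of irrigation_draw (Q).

Policy A (U + 32, H := 109):
  U = 145 + 32 = 177
  Q = 136 + 6·177 = 1198
Policy B (U + 42):
  U = 145 + 42 = 187
  Q = 136 + 6·187 = 1258
Comparing — Policy A: Q=1198, Policy B: Q=1258. Lowest is 1198 (Policy A).

1198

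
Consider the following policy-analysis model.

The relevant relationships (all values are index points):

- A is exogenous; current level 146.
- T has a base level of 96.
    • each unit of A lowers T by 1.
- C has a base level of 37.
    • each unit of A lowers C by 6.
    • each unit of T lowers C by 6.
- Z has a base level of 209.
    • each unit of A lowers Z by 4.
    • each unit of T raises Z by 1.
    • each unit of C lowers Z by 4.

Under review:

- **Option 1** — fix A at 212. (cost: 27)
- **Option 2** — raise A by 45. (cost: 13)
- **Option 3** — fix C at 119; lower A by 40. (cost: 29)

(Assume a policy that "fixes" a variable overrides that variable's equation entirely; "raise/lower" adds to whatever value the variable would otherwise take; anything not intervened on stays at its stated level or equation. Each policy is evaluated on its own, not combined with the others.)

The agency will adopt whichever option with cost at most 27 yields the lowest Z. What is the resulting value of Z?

1401

Option 1 (A := 212):
  A = 212
  T = 96 − 212 = -116
  C = 37 − 6·212 − 6·(-116) = -539
  Z = 209 − 4·212 + (-116) − 4·(-539) = 1401
Option 2 (A + 45):
  A = 146 + 45 = 191
  T = 96 − 191 = -95
  C = 37 − 6·191 − 6·(-95) = -539
  Z = 209 − 4·191 + (-95) − 4·(-539) = 1506
Comparing — Option 1: Z=1401, Option 2: Z=1506. Lowest is 1401 (Option 1).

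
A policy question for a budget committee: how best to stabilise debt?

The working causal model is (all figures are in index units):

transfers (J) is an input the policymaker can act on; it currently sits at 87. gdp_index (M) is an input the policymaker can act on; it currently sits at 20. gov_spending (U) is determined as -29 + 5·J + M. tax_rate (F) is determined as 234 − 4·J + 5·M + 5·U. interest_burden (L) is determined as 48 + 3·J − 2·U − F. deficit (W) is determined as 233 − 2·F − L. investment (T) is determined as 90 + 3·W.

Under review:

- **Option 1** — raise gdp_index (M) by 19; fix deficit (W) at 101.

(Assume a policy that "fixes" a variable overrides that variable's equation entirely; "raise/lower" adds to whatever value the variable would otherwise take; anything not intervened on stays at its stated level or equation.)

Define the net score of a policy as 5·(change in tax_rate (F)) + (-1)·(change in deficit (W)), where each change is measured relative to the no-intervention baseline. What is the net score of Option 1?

Baseline:
  J = 87
  M = 20
  U = -29 + 5·87 + 20 = 426
  F = 234 − 4·87 + 5·20 + 5·426 = 2116
  L = 48 + 3·87 − 2·426 − 2116 = -2659
  W = 233 − 2·2116 − (-2659) = -1340
Option 1 (M + 19, W := 101):
  J = 87
  M = 20 + 19 = 39
  U = -29 + 5·87 + 39 = 445
  F = 234 − 4·87 + 5·39 + 5·445 = 2306
  L = 48 + 3·87 − 2·445 − 2306 = -2887
  W = 101
ΔF = 2306 − 2116 = 190; ΔW = 101 − (-1340) = 1441
Score = 5·190 + (-1)·1441 = -491

-491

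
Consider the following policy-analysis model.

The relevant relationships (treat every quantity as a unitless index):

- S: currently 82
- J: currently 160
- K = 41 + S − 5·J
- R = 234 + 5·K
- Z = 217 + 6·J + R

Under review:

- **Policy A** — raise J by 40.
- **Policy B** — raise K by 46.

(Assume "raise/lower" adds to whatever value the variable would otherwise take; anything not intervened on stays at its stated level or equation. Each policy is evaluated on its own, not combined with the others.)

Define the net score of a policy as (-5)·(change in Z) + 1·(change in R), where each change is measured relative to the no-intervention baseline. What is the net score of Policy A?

Baseline:
  S = 82
  J = 160
  K = 41 + 82 − 5·160 = -677
  R = 234 + 5·(-677) = -3151
  Z = 217 + 6·160 + (-3151) = -1974
Policy A (J + 40):
  S = 82
  J = 160 + 40 = 200
  K = 41 + 82 − 5·200 = -877
  R = 234 + 5·(-877) = -4151
  Z = 217 + 6·200 + (-4151) = -2734
ΔZ = -2734 − (-1974) = -760; ΔR = -4151 − (-3151) = -1000
Score = (-5)·(-760) + 1·(-1000) = 2800

2800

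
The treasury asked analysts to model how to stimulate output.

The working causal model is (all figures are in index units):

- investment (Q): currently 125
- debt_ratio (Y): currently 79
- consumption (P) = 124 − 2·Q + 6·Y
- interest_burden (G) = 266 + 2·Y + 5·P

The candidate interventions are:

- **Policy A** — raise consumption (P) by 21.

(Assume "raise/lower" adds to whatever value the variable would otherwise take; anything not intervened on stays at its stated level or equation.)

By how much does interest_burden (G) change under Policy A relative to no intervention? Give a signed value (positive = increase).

105

Baseline:
  Q = 125
  Y = 79
  P = 124 − 2·125 + 6·79 = 348
  G = 266 + 2·79 + 5·348 = 2164
Policy A (P + 21):
  Q = 125
  Y = 79
  P = 124 − 2·125 + 6·79 (+21 from intervention) = 369
  G = 266 + 2·79 + 5·369 = 2269
Change in G: 2269 − 2164 = 105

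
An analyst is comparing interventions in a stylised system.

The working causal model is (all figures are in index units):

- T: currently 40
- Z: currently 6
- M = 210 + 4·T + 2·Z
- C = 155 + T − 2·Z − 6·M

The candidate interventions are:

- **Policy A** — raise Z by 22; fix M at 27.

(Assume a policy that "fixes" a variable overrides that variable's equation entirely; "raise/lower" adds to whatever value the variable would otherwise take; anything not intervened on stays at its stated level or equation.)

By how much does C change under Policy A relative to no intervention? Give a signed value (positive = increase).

Baseline:
  T = 40
  Z = 6
  M = 210 + 4·40 + 2·6 = 382
  C = 155 + 40 − 2·6 − 6·382 = -2109
Policy A (Z + 22, M := 27):
  T = 40
  Z = 6 + 22 = 28
  M = 27
  C = 155 + 40 − 2·28 − 6·27 = -23
Change in C: -23 − (-2109) = 2086

2086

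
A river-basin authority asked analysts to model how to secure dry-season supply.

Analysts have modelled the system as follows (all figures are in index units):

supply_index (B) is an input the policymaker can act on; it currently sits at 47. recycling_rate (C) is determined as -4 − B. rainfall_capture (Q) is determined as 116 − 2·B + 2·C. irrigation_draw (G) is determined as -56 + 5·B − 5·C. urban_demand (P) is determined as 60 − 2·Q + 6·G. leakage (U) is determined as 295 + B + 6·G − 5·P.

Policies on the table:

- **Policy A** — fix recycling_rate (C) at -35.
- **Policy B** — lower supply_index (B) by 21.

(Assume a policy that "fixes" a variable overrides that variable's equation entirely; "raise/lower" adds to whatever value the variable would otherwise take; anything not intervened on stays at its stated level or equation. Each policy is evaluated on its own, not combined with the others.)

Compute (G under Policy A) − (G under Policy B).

130

Policy A (C := -35):
  B = 47
  C = -35
  G = -56 + 5·47 − 5·(-35) = 354
Policy B (B − 21):
  B = 47 − 21 = 26
  C = -4 − 26 = -30
  G = -56 + 5·26 − 5·(-30) = 224
G: 354 − 224 = 130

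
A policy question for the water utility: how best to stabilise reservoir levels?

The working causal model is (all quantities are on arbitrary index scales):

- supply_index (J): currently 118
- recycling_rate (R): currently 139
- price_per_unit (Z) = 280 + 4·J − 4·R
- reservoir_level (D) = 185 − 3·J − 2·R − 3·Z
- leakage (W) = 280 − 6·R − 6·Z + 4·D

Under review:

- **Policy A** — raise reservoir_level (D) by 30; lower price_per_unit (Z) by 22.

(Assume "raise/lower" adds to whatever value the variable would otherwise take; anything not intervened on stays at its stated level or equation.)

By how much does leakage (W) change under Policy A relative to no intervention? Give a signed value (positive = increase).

Baseline:
  J = 118
  R = 139
  Z = 280 + 4·118 − 4·139 = 196
  D = 185 − 3·118 − 2·139 − 3·196 = -1035
  W = 280 − 6·139 − 6·196 + 4·(-1035) = -5870
Policy A (D + 30, Z − 22):
  J = 118
  R = 139
  Z = 280 + 4·118 − 4·139 (−22 from intervention) = 174
  D = 185 − 3·118 − 2·139 − 3·174 (+30 from intervention) = -939
  W = 280 − 6·139 − 6·174 + 4·(-939) = -5354
Change in W: -5354 − (-5870) = 516

516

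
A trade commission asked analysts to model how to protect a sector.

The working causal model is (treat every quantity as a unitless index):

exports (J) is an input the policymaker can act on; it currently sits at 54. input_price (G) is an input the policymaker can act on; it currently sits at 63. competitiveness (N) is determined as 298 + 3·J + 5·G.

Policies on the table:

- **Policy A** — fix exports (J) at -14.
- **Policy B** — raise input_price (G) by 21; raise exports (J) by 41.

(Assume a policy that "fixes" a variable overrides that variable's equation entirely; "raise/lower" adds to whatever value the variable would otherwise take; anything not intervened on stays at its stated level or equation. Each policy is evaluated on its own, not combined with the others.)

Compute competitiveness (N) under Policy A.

Policy A (J := -14):
  J = -14
  G = 63
  N = 298 + 3·(-14) + 5·63 = 571

571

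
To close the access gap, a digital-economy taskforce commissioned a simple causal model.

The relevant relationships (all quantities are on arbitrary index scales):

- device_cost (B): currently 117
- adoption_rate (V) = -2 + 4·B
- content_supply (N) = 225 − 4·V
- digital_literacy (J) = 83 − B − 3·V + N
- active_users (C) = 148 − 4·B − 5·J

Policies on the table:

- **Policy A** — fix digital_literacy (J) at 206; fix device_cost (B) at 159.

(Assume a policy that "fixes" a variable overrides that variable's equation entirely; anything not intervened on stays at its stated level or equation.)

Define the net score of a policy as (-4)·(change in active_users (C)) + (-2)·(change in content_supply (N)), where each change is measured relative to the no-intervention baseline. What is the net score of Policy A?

67556

Baseline:
  B = 117
  V = -2 + 4·117 = 466
  N = 225 − 4·466 = -1639
  J = 83 − 117 − 3·466 + (-1639) = -3071
  C = 148 − 4·117 − 5·(-3071) = 15035
Policy A (J := 206, B := 159):
  B = 159
  V = -2 + 4·159 = 634
  N = 225 − 4·634 = -2311
  J = 206
  C = 148 − 4·159 − 5·206 = -1518
ΔC = -1518 − 15035 = -16553; ΔN = -2311 − (-1639) = -672
Score = (-4)·(-16553) + (-2)·(-672) = 67556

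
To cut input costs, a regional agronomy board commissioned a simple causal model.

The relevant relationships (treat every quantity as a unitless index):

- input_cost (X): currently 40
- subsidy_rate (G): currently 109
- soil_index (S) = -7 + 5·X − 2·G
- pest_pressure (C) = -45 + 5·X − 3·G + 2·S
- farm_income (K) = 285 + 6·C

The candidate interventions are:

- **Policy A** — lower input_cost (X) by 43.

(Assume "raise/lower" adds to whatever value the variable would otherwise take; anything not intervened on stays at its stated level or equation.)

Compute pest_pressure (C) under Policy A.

Policy A (X − 43):
  X = 40 − 43 = -3
  G = 109
  S = -7 + 5·(-3) − 2·109 = -240
  C = -45 + 5·(-3) − 3·109 + 2·(-240) = -867

-867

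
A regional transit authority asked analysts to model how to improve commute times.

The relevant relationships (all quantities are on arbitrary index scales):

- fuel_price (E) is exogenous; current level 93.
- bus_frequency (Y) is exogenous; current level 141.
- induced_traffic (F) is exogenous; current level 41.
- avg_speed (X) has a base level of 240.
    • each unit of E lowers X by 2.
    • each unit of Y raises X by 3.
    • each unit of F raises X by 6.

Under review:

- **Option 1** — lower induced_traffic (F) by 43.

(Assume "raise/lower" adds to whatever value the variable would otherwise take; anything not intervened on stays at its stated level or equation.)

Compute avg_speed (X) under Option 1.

465

Option 1 (F − 43):
  E = 93
  Y = 141
  F = 41 − 43 = -2
  X = 240 − 2·93 + 3·141 + 6·(-2) = 465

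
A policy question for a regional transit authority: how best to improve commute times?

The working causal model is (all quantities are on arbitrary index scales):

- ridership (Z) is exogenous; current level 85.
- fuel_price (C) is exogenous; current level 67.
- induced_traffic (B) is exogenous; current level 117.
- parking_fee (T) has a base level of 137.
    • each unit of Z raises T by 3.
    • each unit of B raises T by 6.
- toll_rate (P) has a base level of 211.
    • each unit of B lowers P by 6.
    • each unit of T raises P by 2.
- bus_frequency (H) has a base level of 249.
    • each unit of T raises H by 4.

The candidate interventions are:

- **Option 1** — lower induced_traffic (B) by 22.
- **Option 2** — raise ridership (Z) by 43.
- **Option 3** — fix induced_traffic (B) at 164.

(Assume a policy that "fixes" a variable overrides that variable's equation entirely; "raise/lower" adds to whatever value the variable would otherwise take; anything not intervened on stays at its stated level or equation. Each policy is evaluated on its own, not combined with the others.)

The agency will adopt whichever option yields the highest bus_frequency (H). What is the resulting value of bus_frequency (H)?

Option 1 (B − 22):
  Z = 85
  B = 117 − 22 = 95
  T = 137 + 3·85 + 6·95 = 962
  H = 249 + 4·962 = 4097
Option 2 (Z + 43):
  Z = 85 + 43 = 128
  B = 117
  T = 137 + 3·128 + 6·117 = 1223
  H = 249 + 4·1223 = 5141
Option 3 (B := 164):
  Z = 85
  B = 164
  T = 137 + 3·85 + 6·164 = 1376
  H = 249 + 4·1376 = 5753
Comparing — Option 1: H=4097, Option 2: H=5141, Option 3: H=5753. Highest is 5753 (Option 3).

5753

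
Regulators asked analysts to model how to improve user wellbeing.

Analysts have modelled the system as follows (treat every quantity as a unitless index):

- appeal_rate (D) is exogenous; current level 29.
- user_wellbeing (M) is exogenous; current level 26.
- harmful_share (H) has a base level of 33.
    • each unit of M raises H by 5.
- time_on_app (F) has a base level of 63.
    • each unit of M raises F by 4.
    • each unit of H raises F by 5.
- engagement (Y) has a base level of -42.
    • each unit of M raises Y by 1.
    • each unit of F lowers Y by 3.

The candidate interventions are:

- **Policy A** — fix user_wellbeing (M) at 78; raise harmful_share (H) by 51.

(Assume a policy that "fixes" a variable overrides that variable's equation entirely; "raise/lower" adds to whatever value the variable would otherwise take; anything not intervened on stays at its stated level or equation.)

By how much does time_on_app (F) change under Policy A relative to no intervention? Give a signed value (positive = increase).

1763

Baseline:
  M = 26
  H = 33 + 5·26 = 163
  F = 63 + 4·26 + 5·163 = 982
Policy A (M := 78, H + 51):
  M = 78
  H = 33 + 5·78 (+51 from intervention) = 474
  F = 63 + 4·78 + 5·474 = 2745
Change in F: 2745 − 982 = 1763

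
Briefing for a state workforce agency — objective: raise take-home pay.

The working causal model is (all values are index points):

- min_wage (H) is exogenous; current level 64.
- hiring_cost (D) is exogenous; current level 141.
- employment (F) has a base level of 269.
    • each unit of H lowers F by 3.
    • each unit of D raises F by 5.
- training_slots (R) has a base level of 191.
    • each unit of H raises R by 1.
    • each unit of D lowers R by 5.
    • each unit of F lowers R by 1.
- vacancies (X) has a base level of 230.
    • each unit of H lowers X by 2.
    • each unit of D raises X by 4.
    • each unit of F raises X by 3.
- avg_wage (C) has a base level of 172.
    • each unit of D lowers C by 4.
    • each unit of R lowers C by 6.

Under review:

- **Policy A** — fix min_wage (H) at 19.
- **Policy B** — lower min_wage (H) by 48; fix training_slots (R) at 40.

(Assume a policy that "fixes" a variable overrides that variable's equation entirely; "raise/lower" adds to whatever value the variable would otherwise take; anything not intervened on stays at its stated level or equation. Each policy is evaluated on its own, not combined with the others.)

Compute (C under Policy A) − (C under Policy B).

8712

Policy A (H := 19):
  H = 19
  D = 141
  F = 269 − 3·19 + 5·141 = 917
  R = 191 + 19 − 5·141 − 917 = -1412
  C = 172 − 4·141 − 6·(-1412) = 8080
Policy B (H − 48, R := 40):
  H = 64 − 48 = 16
  D = 141
  F = 269 − 3·16 + 5·141 = 926
  R = 40
  C = 172 − 4·141 − 6·40 = -632
C: 8080 − (-632) = 8712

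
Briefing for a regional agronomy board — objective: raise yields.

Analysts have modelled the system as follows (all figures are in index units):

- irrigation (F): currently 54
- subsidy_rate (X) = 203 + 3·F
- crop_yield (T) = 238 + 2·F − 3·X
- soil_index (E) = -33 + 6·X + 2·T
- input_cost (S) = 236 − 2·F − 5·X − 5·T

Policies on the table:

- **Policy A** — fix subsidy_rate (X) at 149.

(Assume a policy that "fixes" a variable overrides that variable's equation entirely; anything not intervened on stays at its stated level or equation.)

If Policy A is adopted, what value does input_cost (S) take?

-112

Policy A (X := 149):
  F = 54
  X = 149
  T = 238 + 2·54 − 3·149 = -101
  S = 236 − 2·54 − 5·149 − 5·(-101) = -112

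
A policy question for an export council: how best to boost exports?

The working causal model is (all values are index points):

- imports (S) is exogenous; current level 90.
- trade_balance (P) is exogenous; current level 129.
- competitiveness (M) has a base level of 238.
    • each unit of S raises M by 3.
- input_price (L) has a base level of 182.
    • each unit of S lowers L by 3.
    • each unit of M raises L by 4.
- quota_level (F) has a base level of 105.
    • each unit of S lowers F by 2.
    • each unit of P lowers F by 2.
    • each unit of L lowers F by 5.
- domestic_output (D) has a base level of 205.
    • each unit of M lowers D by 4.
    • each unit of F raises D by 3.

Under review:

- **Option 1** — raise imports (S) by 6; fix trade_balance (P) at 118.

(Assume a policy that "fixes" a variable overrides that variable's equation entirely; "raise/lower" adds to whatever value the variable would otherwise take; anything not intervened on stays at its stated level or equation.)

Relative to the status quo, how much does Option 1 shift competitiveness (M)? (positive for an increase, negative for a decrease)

Baseline:
  S = 90
  M = 238 + 3·90 = 508
Option 1 (S + 6, P := 118):
  S = 90 + 6 = 96
  M = 238 + 3·96 = 526
Change in M: 526 − 508 = 18

18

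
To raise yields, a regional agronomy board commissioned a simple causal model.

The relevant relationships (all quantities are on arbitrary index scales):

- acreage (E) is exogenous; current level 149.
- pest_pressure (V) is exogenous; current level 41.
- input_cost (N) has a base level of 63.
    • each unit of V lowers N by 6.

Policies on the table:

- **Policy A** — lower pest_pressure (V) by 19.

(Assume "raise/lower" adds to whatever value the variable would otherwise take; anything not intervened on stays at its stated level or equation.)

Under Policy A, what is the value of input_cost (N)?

Policy A (V − 19):
  V = 41 − 19 = 22
  N = 63 − 6·22 = -69

-69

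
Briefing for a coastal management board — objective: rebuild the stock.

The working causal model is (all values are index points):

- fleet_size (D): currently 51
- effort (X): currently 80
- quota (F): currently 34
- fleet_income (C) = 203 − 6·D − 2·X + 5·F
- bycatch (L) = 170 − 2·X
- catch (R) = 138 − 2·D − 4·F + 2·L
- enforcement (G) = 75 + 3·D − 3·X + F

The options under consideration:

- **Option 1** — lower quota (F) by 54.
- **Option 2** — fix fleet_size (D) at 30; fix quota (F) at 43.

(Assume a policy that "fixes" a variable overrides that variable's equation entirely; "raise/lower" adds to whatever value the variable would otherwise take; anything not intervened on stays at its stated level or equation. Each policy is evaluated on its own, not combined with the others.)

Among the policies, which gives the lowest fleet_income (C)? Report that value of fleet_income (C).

-363

Option 1 (F − 54):
  D = 51
  X = 80
  F = 34 − 54 = -20
  C = 203 − 6·51 − 2·80 + 5·(-20) = -363
Option 2 (D := 30, F := 43):
  D = 30
  X = 80
  F = 43
  C = 203 − 6·30 − 2·80 + 5·43 = 78
Comparing — Option 1: C=-363, Option 2: C=78. Lowest is -363 (Option 1).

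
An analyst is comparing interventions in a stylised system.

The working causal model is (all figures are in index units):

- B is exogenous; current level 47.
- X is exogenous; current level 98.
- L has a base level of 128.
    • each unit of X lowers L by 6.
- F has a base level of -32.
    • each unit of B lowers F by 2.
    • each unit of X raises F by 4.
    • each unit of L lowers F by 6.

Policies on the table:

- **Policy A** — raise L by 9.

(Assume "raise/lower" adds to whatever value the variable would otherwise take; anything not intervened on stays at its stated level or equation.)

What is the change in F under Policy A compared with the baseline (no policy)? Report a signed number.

Baseline:
  B = 47
  X = 98
  L = 128 − 6·98 = -460
  F = -32 − 2·47 + 4·98 − 6·(-460) = 3026
Policy A (L + 9):
  B = 47
  X = 98
  L = 128 − 6·98 (+9 from intervention) = -451
  F = -32 − 2·47 + 4·98 − 6·(-451) = 2972
Change in F: 2972 − 3026 = -54

-54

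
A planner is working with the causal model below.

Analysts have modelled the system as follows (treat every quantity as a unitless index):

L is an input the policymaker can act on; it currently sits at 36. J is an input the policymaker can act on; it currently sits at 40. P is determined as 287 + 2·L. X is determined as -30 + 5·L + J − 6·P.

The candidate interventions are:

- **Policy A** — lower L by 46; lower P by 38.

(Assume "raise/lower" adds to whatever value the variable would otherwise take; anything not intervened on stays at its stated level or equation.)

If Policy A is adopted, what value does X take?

-1414

Policy A (L − 46, P − 38):
  L = 36 − 46 = -10
  J = 40
  P = 287 + 2·(-10) (−38 from intervention) = 229
  X = -30 + 5·(-10) + 40 − 6·229 = -1414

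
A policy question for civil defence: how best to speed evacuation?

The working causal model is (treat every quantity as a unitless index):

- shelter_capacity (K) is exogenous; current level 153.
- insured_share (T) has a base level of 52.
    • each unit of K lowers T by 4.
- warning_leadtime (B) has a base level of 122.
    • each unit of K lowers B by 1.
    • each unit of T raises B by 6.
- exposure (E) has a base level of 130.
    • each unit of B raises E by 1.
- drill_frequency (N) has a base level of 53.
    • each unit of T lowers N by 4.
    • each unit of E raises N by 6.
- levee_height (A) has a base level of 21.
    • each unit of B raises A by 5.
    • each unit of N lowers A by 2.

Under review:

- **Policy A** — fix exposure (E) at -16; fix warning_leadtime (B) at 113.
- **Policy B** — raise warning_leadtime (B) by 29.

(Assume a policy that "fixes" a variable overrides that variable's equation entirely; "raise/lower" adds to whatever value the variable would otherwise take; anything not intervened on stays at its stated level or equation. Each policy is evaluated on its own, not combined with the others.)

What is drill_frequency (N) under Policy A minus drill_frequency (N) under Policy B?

19296

Policy A (E := -16, B := 113):
  K = 153
  T = 52 − 4·153 = -560
  B = 113
  E = -16
  N = 53 − 4·(-560) + 6·(-16) = 2197
Policy B (B + 29):
  K = 153
  T = 52 − 4·153 = -560
  B = 122 − 153 + 6·(-560) (+29 from intervention) = -3362
  E = 130 + (-3362) = -3232
  N = 53 − 4·(-560) + 6·(-3232) = -17099
N: 2197 − (-17099) = 19296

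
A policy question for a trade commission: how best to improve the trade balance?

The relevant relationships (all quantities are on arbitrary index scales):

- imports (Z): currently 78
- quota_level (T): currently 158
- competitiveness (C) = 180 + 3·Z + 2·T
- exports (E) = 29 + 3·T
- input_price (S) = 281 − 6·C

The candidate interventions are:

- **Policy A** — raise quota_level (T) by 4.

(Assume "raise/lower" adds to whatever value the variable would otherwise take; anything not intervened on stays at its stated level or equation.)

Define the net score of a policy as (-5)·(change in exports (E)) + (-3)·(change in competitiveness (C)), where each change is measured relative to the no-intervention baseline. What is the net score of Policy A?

Baseline:
  Z = 78
  T = 158
  C = 180 + 3·78 + 2·158 = 730
  E = 29 + 3·158 = 503
Policy A (T + 4):
  Z = 78
  T = 158 + 4 = 162
  C = 180 + 3·78 + 2·162 = 738
  E = 29 + 3·162 = 515
ΔE = 515 − 503 = 12; ΔC = 738 − 730 = 8
Score = (-5)·12 + (-3)·8 = -84

-84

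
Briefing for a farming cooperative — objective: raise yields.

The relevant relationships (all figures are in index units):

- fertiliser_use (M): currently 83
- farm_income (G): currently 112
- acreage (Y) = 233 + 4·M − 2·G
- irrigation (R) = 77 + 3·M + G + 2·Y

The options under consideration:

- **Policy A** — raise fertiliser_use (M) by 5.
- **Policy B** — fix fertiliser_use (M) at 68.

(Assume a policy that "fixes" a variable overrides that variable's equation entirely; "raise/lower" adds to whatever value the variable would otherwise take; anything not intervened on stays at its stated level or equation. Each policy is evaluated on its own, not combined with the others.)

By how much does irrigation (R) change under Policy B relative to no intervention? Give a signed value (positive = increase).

Baseline:
  M = 83
  G = 112
  Y = 233 + 4·83 − 2·112 = 341
  R = 77 + 3·83 + 112 + 2·341 = 1120
Policy B (M := 68):
  M = 68
  G = 112
  Y = 233 + 4·68 − 2·112 = 281
  R = 77 + 3·68 + 112 + 2·281 = 955
Change in R: 955 − 1120 = -165

-165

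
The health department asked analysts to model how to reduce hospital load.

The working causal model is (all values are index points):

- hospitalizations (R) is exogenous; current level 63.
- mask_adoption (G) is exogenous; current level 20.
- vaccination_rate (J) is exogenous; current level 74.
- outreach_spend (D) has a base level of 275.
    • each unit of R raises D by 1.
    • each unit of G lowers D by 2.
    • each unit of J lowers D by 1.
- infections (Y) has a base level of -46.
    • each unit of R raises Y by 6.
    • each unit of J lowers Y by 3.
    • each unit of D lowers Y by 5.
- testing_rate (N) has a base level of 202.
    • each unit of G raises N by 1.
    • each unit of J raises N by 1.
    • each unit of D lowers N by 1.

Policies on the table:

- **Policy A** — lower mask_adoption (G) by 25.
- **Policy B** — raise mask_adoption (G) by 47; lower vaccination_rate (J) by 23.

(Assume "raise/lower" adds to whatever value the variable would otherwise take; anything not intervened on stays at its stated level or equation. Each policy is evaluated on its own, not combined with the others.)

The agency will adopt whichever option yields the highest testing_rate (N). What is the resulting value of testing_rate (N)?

167

Policy A (G − 25):
  R = 63
  G = 20 − 25 = -5
  J = 74
  D = 275 + 63 − 2·(-5) − 74 = 274
  N = 202 + (-5) + 74 − 274 = -3
Policy B (G + 47, J − 23):
  R = 63
  G = 20 + 47 = 67
  J = 74 − 23 = 51
  D = 275 + 63 − 2·67 − 51 = 153
  N = 202 + 67 + 51 − 153 = 167
Comparing — Policy A: N=-3, Policy B: N=167. Highest is 167 (Policy B).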